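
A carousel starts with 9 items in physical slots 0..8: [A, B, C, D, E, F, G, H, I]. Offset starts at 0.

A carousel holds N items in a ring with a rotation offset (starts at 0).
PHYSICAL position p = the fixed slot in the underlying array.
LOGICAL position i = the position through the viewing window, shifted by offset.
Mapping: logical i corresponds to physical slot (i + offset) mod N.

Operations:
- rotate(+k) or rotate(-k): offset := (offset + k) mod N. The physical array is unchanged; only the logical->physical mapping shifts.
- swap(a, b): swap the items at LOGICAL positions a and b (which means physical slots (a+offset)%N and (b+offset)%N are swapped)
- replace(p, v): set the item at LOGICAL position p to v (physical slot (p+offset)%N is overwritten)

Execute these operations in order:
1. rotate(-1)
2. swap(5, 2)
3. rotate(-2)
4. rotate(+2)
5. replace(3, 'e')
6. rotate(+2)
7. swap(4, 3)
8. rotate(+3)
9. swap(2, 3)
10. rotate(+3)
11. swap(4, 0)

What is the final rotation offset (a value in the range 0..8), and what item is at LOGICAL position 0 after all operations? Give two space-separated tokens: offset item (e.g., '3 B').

Answer: 7 e

Derivation:
After op 1 (rotate(-1)): offset=8, physical=[A,B,C,D,E,F,G,H,I], logical=[I,A,B,C,D,E,F,G,H]
After op 2 (swap(5, 2)): offset=8, physical=[A,E,C,D,B,F,G,H,I], logical=[I,A,E,C,D,B,F,G,H]
After op 3 (rotate(-2)): offset=6, physical=[A,E,C,D,B,F,G,H,I], logical=[G,H,I,A,E,C,D,B,F]
After op 4 (rotate(+2)): offset=8, physical=[A,E,C,D,B,F,G,H,I], logical=[I,A,E,C,D,B,F,G,H]
After op 5 (replace(3, 'e')): offset=8, physical=[A,E,e,D,B,F,G,H,I], logical=[I,A,E,e,D,B,F,G,H]
After op 6 (rotate(+2)): offset=1, physical=[A,E,e,D,B,F,G,H,I], logical=[E,e,D,B,F,G,H,I,A]
After op 7 (swap(4, 3)): offset=1, physical=[A,E,e,D,F,B,G,H,I], logical=[E,e,D,F,B,G,H,I,A]
After op 8 (rotate(+3)): offset=4, physical=[A,E,e,D,F,B,G,H,I], logical=[F,B,G,H,I,A,E,e,D]
After op 9 (swap(2, 3)): offset=4, physical=[A,E,e,D,F,B,H,G,I], logical=[F,B,H,G,I,A,E,e,D]
After op 10 (rotate(+3)): offset=7, physical=[A,E,e,D,F,B,H,G,I], logical=[G,I,A,E,e,D,F,B,H]
After op 11 (swap(4, 0)): offset=7, physical=[A,E,G,D,F,B,H,e,I], logical=[e,I,A,E,G,D,F,B,H]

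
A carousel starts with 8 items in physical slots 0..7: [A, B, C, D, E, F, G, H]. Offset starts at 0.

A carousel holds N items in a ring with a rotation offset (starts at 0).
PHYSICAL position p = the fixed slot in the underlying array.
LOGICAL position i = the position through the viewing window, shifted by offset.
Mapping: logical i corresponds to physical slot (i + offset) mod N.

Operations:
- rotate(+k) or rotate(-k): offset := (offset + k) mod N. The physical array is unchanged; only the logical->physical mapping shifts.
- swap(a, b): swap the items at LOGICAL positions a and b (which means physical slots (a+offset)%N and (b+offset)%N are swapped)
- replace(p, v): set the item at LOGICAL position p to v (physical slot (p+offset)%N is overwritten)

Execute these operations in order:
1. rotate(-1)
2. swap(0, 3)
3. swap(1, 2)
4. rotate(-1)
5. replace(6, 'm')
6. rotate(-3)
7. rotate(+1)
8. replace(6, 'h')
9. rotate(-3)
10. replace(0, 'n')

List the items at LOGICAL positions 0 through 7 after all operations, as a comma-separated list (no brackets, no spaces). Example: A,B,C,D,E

Answer: n,h,D,m,F,G,C,B

Derivation:
After op 1 (rotate(-1)): offset=7, physical=[A,B,C,D,E,F,G,H], logical=[H,A,B,C,D,E,F,G]
After op 2 (swap(0, 3)): offset=7, physical=[A,B,H,D,E,F,G,C], logical=[C,A,B,H,D,E,F,G]
After op 3 (swap(1, 2)): offset=7, physical=[B,A,H,D,E,F,G,C], logical=[C,B,A,H,D,E,F,G]
After op 4 (rotate(-1)): offset=6, physical=[B,A,H,D,E,F,G,C], logical=[G,C,B,A,H,D,E,F]
After op 5 (replace(6, 'm')): offset=6, physical=[B,A,H,D,m,F,G,C], logical=[G,C,B,A,H,D,m,F]
After op 6 (rotate(-3)): offset=3, physical=[B,A,H,D,m,F,G,C], logical=[D,m,F,G,C,B,A,H]
After op 7 (rotate(+1)): offset=4, physical=[B,A,H,D,m,F,G,C], logical=[m,F,G,C,B,A,H,D]
After op 8 (replace(6, 'h')): offset=4, physical=[B,A,h,D,m,F,G,C], logical=[m,F,G,C,B,A,h,D]
After op 9 (rotate(-3)): offset=1, physical=[B,A,h,D,m,F,G,C], logical=[A,h,D,m,F,G,C,B]
After op 10 (replace(0, 'n')): offset=1, physical=[B,n,h,D,m,F,G,C], logical=[n,h,D,m,F,G,C,B]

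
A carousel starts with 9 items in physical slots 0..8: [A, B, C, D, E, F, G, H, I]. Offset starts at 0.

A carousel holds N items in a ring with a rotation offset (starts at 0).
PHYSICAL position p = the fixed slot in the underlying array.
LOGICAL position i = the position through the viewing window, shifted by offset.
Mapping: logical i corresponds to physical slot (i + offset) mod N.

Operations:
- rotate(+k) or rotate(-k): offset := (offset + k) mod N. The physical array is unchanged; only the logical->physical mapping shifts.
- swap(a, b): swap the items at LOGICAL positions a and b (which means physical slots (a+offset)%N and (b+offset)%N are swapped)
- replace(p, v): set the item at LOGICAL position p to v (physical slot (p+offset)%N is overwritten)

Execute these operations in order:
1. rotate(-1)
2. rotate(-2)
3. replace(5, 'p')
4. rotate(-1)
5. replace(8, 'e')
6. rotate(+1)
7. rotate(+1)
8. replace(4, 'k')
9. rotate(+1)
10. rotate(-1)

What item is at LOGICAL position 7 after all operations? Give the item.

After op 1 (rotate(-1)): offset=8, physical=[A,B,C,D,E,F,G,H,I], logical=[I,A,B,C,D,E,F,G,H]
After op 2 (rotate(-2)): offset=6, physical=[A,B,C,D,E,F,G,H,I], logical=[G,H,I,A,B,C,D,E,F]
After op 3 (replace(5, 'p')): offset=6, physical=[A,B,p,D,E,F,G,H,I], logical=[G,H,I,A,B,p,D,E,F]
After op 4 (rotate(-1)): offset=5, physical=[A,B,p,D,E,F,G,H,I], logical=[F,G,H,I,A,B,p,D,E]
After op 5 (replace(8, 'e')): offset=5, physical=[A,B,p,D,e,F,G,H,I], logical=[F,G,H,I,A,B,p,D,e]
After op 6 (rotate(+1)): offset=6, physical=[A,B,p,D,e,F,G,H,I], logical=[G,H,I,A,B,p,D,e,F]
After op 7 (rotate(+1)): offset=7, physical=[A,B,p,D,e,F,G,H,I], logical=[H,I,A,B,p,D,e,F,G]
After op 8 (replace(4, 'k')): offset=7, physical=[A,B,k,D,e,F,G,H,I], logical=[H,I,A,B,k,D,e,F,G]
After op 9 (rotate(+1)): offset=8, physical=[A,B,k,D,e,F,G,H,I], logical=[I,A,B,k,D,e,F,G,H]
After op 10 (rotate(-1)): offset=7, physical=[A,B,k,D,e,F,G,H,I], logical=[H,I,A,B,k,D,e,F,G]

Answer: F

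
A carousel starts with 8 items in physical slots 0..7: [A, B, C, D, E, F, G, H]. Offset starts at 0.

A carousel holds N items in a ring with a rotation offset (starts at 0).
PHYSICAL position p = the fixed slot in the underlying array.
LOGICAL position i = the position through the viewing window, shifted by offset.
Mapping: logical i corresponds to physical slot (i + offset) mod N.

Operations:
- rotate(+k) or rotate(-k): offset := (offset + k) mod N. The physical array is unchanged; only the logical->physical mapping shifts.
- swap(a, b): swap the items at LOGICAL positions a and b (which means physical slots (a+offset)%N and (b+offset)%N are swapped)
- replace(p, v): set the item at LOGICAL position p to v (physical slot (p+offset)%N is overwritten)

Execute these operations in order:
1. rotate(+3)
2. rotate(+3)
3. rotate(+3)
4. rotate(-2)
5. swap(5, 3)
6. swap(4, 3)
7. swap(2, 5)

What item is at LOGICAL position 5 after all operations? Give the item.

Answer: B

Derivation:
After op 1 (rotate(+3)): offset=3, physical=[A,B,C,D,E,F,G,H], logical=[D,E,F,G,H,A,B,C]
After op 2 (rotate(+3)): offset=6, physical=[A,B,C,D,E,F,G,H], logical=[G,H,A,B,C,D,E,F]
After op 3 (rotate(+3)): offset=1, physical=[A,B,C,D,E,F,G,H], logical=[B,C,D,E,F,G,H,A]
After op 4 (rotate(-2)): offset=7, physical=[A,B,C,D,E,F,G,H], logical=[H,A,B,C,D,E,F,G]
After op 5 (swap(5, 3)): offset=7, physical=[A,B,E,D,C,F,G,H], logical=[H,A,B,E,D,C,F,G]
After op 6 (swap(4, 3)): offset=7, physical=[A,B,D,E,C,F,G,H], logical=[H,A,B,D,E,C,F,G]
After op 7 (swap(2, 5)): offset=7, physical=[A,C,D,E,B,F,G,H], logical=[H,A,C,D,E,B,F,G]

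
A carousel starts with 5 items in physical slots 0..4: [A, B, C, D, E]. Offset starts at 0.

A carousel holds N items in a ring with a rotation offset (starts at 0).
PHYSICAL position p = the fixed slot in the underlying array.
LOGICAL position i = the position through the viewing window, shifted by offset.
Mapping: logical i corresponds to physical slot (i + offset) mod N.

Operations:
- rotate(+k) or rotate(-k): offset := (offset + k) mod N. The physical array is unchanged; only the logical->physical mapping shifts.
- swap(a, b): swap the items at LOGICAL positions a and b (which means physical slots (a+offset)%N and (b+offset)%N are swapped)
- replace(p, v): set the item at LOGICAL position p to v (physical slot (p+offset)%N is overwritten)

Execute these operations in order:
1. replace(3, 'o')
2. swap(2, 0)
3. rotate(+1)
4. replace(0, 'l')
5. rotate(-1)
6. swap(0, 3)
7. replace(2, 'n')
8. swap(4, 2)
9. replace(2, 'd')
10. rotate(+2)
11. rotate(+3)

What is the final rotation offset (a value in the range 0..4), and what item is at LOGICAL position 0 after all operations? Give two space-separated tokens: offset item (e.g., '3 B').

After op 1 (replace(3, 'o')): offset=0, physical=[A,B,C,o,E], logical=[A,B,C,o,E]
After op 2 (swap(2, 0)): offset=0, physical=[C,B,A,o,E], logical=[C,B,A,o,E]
After op 3 (rotate(+1)): offset=1, physical=[C,B,A,o,E], logical=[B,A,o,E,C]
After op 4 (replace(0, 'l')): offset=1, physical=[C,l,A,o,E], logical=[l,A,o,E,C]
After op 5 (rotate(-1)): offset=0, physical=[C,l,A,o,E], logical=[C,l,A,o,E]
After op 6 (swap(0, 3)): offset=0, physical=[o,l,A,C,E], logical=[o,l,A,C,E]
After op 7 (replace(2, 'n')): offset=0, physical=[o,l,n,C,E], logical=[o,l,n,C,E]
After op 8 (swap(4, 2)): offset=0, physical=[o,l,E,C,n], logical=[o,l,E,C,n]
After op 9 (replace(2, 'd')): offset=0, physical=[o,l,d,C,n], logical=[o,l,d,C,n]
After op 10 (rotate(+2)): offset=2, physical=[o,l,d,C,n], logical=[d,C,n,o,l]
After op 11 (rotate(+3)): offset=0, physical=[o,l,d,C,n], logical=[o,l,d,C,n]

Answer: 0 o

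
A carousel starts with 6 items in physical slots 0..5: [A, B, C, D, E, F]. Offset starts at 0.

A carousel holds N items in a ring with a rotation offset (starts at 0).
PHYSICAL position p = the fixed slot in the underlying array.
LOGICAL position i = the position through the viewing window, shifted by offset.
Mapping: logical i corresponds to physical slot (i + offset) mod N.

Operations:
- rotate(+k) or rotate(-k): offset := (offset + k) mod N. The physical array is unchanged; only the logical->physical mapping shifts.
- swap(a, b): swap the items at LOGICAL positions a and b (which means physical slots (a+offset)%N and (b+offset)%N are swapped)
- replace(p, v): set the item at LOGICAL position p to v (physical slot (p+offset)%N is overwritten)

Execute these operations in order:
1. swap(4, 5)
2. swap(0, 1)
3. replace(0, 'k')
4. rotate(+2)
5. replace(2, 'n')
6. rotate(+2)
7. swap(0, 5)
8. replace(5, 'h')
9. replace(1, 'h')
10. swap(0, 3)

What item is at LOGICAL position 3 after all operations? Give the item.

After op 1 (swap(4, 5)): offset=0, physical=[A,B,C,D,F,E], logical=[A,B,C,D,F,E]
After op 2 (swap(0, 1)): offset=0, physical=[B,A,C,D,F,E], logical=[B,A,C,D,F,E]
After op 3 (replace(0, 'k')): offset=0, physical=[k,A,C,D,F,E], logical=[k,A,C,D,F,E]
After op 4 (rotate(+2)): offset=2, physical=[k,A,C,D,F,E], logical=[C,D,F,E,k,A]
After op 5 (replace(2, 'n')): offset=2, physical=[k,A,C,D,n,E], logical=[C,D,n,E,k,A]
After op 6 (rotate(+2)): offset=4, physical=[k,A,C,D,n,E], logical=[n,E,k,A,C,D]
After op 7 (swap(0, 5)): offset=4, physical=[k,A,C,n,D,E], logical=[D,E,k,A,C,n]
After op 8 (replace(5, 'h')): offset=4, physical=[k,A,C,h,D,E], logical=[D,E,k,A,C,h]
After op 9 (replace(1, 'h')): offset=4, physical=[k,A,C,h,D,h], logical=[D,h,k,A,C,h]
After op 10 (swap(0, 3)): offset=4, physical=[k,D,C,h,A,h], logical=[A,h,k,D,C,h]

Answer: D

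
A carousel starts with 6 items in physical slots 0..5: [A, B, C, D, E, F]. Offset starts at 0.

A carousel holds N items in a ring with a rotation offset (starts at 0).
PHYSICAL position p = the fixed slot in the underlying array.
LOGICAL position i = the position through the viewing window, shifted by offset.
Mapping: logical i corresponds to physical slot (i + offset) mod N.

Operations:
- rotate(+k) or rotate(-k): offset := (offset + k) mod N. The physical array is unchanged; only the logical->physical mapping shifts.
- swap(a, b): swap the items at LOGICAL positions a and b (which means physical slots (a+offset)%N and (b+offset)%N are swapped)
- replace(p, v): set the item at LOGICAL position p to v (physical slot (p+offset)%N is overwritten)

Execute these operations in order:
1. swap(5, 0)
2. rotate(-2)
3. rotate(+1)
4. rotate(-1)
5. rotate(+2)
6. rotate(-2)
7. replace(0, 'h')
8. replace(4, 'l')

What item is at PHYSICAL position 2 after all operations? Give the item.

Answer: l

Derivation:
After op 1 (swap(5, 0)): offset=0, physical=[F,B,C,D,E,A], logical=[F,B,C,D,E,A]
After op 2 (rotate(-2)): offset=4, physical=[F,B,C,D,E,A], logical=[E,A,F,B,C,D]
After op 3 (rotate(+1)): offset=5, physical=[F,B,C,D,E,A], logical=[A,F,B,C,D,E]
After op 4 (rotate(-1)): offset=4, physical=[F,B,C,D,E,A], logical=[E,A,F,B,C,D]
After op 5 (rotate(+2)): offset=0, physical=[F,B,C,D,E,A], logical=[F,B,C,D,E,A]
After op 6 (rotate(-2)): offset=4, physical=[F,B,C,D,E,A], logical=[E,A,F,B,C,D]
After op 7 (replace(0, 'h')): offset=4, physical=[F,B,C,D,h,A], logical=[h,A,F,B,C,D]
After op 8 (replace(4, 'l')): offset=4, physical=[F,B,l,D,h,A], logical=[h,A,F,B,l,D]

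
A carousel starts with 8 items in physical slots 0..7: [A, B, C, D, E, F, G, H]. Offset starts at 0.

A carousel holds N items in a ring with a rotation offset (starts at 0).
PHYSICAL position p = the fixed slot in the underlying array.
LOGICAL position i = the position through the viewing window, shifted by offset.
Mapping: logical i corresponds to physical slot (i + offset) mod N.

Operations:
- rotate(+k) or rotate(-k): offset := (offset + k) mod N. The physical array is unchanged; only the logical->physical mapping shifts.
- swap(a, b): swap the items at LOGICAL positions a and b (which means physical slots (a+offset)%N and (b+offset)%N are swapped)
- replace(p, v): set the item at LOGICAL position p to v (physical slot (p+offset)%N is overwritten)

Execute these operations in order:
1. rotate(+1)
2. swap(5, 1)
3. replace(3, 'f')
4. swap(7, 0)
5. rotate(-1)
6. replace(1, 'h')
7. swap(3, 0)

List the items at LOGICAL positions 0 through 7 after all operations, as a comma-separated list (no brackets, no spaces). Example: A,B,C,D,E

After op 1 (rotate(+1)): offset=1, physical=[A,B,C,D,E,F,G,H], logical=[B,C,D,E,F,G,H,A]
After op 2 (swap(5, 1)): offset=1, physical=[A,B,G,D,E,F,C,H], logical=[B,G,D,E,F,C,H,A]
After op 3 (replace(3, 'f')): offset=1, physical=[A,B,G,D,f,F,C,H], logical=[B,G,D,f,F,C,H,A]
After op 4 (swap(7, 0)): offset=1, physical=[B,A,G,D,f,F,C,H], logical=[A,G,D,f,F,C,H,B]
After op 5 (rotate(-1)): offset=0, physical=[B,A,G,D,f,F,C,H], logical=[B,A,G,D,f,F,C,H]
After op 6 (replace(1, 'h')): offset=0, physical=[B,h,G,D,f,F,C,H], logical=[B,h,G,D,f,F,C,H]
After op 7 (swap(3, 0)): offset=0, physical=[D,h,G,B,f,F,C,H], logical=[D,h,G,B,f,F,C,H]

Answer: D,h,G,B,f,F,C,H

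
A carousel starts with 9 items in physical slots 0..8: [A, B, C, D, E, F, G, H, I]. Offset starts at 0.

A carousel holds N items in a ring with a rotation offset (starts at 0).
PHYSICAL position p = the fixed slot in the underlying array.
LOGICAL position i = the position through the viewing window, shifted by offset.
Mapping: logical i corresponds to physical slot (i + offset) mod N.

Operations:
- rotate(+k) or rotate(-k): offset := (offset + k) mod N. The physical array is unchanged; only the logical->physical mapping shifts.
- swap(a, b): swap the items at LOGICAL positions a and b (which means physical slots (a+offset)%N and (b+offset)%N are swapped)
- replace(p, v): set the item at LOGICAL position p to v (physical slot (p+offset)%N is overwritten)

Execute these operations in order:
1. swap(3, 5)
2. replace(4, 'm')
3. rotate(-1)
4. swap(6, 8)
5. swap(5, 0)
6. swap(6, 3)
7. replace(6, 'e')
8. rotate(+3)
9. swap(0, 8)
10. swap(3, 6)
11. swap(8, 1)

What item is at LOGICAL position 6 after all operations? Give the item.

After op 1 (swap(3, 5)): offset=0, physical=[A,B,C,F,E,D,G,H,I], logical=[A,B,C,F,E,D,G,H,I]
After op 2 (replace(4, 'm')): offset=0, physical=[A,B,C,F,m,D,G,H,I], logical=[A,B,C,F,m,D,G,H,I]
After op 3 (rotate(-1)): offset=8, physical=[A,B,C,F,m,D,G,H,I], logical=[I,A,B,C,F,m,D,G,H]
After op 4 (swap(6, 8)): offset=8, physical=[A,B,C,F,m,H,G,D,I], logical=[I,A,B,C,F,m,H,G,D]
After op 5 (swap(5, 0)): offset=8, physical=[A,B,C,F,I,H,G,D,m], logical=[m,A,B,C,F,I,H,G,D]
After op 6 (swap(6, 3)): offset=8, physical=[A,B,H,F,I,C,G,D,m], logical=[m,A,B,H,F,I,C,G,D]
After op 7 (replace(6, 'e')): offset=8, physical=[A,B,H,F,I,e,G,D,m], logical=[m,A,B,H,F,I,e,G,D]
After op 8 (rotate(+3)): offset=2, physical=[A,B,H,F,I,e,G,D,m], logical=[H,F,I,e,G,D,m,A,B]
After op 9 (swap(0, 8)): offset=2, physical=[A,H,B,F,I,e,G,D,m], logical=[B,F,I,e,G,D,m,A,H]
After op 10 (swap(3, 6)): offset=2, physical=[A,H,B,F,I,m,G,D,e], logical=[B,F,I,m,G,D,e,A,H]
After op 11 (swap(8, 1)): offset=2, physical=[A,F,B,H,I,m,G,D,e], logical=[B,H,I,m,G,D,e,A,F]

Answer: e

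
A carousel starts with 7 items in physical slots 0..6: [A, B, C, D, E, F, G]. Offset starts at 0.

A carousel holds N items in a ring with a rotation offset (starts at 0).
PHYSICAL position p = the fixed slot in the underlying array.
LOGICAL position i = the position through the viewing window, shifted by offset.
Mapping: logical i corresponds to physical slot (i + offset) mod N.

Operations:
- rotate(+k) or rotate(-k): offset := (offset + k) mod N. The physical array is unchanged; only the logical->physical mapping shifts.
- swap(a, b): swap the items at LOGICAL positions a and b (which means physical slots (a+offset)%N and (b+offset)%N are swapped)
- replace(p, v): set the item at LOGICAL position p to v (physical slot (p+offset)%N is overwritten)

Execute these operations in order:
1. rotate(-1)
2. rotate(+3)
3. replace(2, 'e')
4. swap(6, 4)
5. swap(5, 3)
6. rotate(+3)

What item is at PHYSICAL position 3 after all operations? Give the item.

Answer: D

Derivation:
After op 1 (rotate(-1)): offset=6, physical=[A,B,C,D,E,F,G], logical=[G,A,B,C,D,E,F]
After op 2 (rotate(+3)): offset=2, physical=[A,B,C,D,E,F,G], logical=[C,D,E,F,G,A,B]
After op 3 (replace(2, 'e')): offset=2, physical=[A,B,C,D,e,F,G], logical=[C,D,e,F,G,A,B]
After op 4 (swap(6, 4)): offset=2, physical=[A,G,C,D,e,F,B], logical=[C,D,e,F,B,A,G]
After op 5 (swap(5, 3)): offset=2, physical=[F,G,C,D,e,A,B], logical=[C,D,e,A,B,F,G]
After op 6 (rotate(+3)): offset=5, physical=[F,G,C,D,e,A,B], logical=[A,B,F,G,C,D,e]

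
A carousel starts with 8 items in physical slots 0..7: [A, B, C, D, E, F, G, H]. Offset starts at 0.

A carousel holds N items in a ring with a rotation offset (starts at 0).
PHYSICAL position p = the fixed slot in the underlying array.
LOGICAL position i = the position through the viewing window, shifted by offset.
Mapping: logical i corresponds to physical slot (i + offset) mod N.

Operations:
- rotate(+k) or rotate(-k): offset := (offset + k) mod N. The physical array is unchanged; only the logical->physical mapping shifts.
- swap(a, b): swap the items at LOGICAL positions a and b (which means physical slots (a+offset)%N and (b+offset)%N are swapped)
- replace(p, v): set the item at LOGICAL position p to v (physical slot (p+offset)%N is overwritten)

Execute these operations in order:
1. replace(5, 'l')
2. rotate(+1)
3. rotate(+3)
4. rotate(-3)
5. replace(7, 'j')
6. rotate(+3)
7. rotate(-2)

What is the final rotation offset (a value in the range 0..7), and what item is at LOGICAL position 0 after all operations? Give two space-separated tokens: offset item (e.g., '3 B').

Answer: 2 C

Derivation:
After op 1 (replace(5, 'l')): offset=0, physical=[A,B,C,D,E,l,G,H], logical=[A,B,C,D,E,l,G,H]
After op 2 (rotate(+1)): offset=1, physical=[A,B,C,D,E,l,G,H], logical=[B,C,D,E,l,G,H,A]
After op 3 (rotate(+3)): offset=4, physical=[A,B,C,D,E,l,G,H], logical=[E,l,G,H,A,B,C,D]
After op 4 (rotate(-3)): offset=1, physical=[A,B,C,D,E,l,G,H], logical=[B,C,D,E,l,G,H,A]
After op 5 (replace(7, 'j')): offset=1, physical=[j,B,C,D,E,l,G,H], logical=[B,C,D,E,l,G,H,j]
After op 6 (rotate(+3)): offset=4, physical=[j,B,C,D,E,l,G,H], logical=[E,l,G,H,j,B,C,D]
After op 7 (rotate(-2)): offset=2, physical=[j,B,C,D,E,l,G,H], logical=[C,D,E,l,G,H,j,B]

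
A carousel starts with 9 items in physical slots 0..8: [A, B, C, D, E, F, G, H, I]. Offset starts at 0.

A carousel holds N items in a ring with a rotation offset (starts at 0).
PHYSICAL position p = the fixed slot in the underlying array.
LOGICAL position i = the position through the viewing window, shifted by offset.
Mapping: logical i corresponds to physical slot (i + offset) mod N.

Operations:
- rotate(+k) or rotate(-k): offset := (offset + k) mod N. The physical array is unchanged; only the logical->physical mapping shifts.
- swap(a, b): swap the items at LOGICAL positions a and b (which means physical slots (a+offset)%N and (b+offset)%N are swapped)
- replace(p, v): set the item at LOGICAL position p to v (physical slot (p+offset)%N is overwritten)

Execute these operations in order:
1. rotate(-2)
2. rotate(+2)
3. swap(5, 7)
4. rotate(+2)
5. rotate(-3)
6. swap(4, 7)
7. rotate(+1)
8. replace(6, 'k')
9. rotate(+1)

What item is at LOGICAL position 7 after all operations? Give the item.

Answer: I

Derivation:
After op 1 (rotate(-2)): offset=7, physical=[A,B,C,D,E,F,G,H,I], logical=[H,I,A,B,C,D,E,F,G]
After op 2 (rotate(+2)): offset=0, physical=[A,B,C,D,E,F,G,H,I], logical=[A,B,C,D,E,F,G,H,I]
After op 3 (swap(5, 7)): offset=0, physical=[A,B,C,D,E,H,G,F,I], logical=[A,B,C,D,E,H,G,F,I]
After op 4 (rotate(+2)): offset=2, physical=[A,B,C,D,E,H,G,F,I], logical=[C,D,E,H,G,F,I,A,B]
After op 5 (rotate(-3)): offset=8, physical=[A,B,C,D,E,H,G,F,I], logical=[I,A,B,C,D,E,H,G,F]
After op 6 (swap(4, 7)): offset=8, physical=[A,B,C,G,E,H,D,F,I], logical=[I,A,B,C,G,E,H,D,F]
After op 7 (rotate(+1)): offset=0, physical=[A,B,C,G,E,H,D,F,I], logical=[A,B,C,G,E,H,D,F,I]
After op 8 (replace(6, 'k')): offset=0, physical=[A,B,C,G,E,H,k,F,I], logical=[A,B,C,G,E,H,k,F,I]
After op 9 (rotate(+1)): offset=1, physical=[A,B,C,G,E,H,k,F,I], logical=[B,C,G,E,H,k,F,I,A]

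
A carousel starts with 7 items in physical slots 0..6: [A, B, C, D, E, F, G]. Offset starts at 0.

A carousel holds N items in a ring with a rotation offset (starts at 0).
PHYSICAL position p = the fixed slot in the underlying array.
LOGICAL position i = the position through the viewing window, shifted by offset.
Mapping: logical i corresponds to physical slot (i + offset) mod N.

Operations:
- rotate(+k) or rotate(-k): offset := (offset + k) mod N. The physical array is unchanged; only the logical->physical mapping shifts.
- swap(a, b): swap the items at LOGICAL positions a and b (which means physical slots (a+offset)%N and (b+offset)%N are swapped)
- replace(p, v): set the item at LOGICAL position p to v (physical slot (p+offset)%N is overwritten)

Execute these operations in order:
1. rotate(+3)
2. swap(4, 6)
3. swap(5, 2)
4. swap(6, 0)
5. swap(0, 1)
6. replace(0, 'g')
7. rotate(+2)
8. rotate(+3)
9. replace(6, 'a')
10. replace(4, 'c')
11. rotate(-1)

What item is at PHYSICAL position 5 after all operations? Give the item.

Answer: c

Derivation:
After op 1 (rotate(+3)): offset=3, physical=[A,B,C,D,E,F,G], logical=[D,E,F,G,A,B,C]
After op 2 (swap(4, 6)): offset=3, physical=[C,B,A,D,E,F,G], logical=[D,E,F,G,C,B,A]
After op 3 (swap(5, 2)): offset=3, physical=[C,F,A,D,E,B,G], logical=[D,E,B,G,C,F,A]
After op 4 (swap(6, 0)): offset=3, physical=[C,F,D,A,E,B,G], logical=[A,E,B,G,C,F,D]
After op 5 (swap(0, 1)): offset=3, physical=[C,F,D,E,A,B,G], logical=[E,A,B,G,C,F,D]
After op 6 (replace(0, 'g')): offset=3, physical=[C,F,D,g,A,B,G], logical=[g,A,B,G,C,F,D]
After op 7 (rotate(+2)): offset=5, physical=[C,F,D,g,A,B,G], logical=[B,G,C,F,D,g,A]
After op 8 (rotate(+3)): offset=1, physical=[C,F,D,g,A,B,G], logical=[F,D,g,A,B,G,C]
After op 9 (replace(6, 'a')): offset=1, physical=[a,F,D,g,A,B,G], logical=[F,D,g,A,B,G,a]
After op 10 (replace(4, 'c')): offset=1, physical=[a,F,D,g,A,c,G], logical=[F,D,g,A,c,G,a]
After op 11 (rotate(-1)): offset=0, physical=[a,F,D,g,A,c,G], logical=[a,F,D,g,A,c,G]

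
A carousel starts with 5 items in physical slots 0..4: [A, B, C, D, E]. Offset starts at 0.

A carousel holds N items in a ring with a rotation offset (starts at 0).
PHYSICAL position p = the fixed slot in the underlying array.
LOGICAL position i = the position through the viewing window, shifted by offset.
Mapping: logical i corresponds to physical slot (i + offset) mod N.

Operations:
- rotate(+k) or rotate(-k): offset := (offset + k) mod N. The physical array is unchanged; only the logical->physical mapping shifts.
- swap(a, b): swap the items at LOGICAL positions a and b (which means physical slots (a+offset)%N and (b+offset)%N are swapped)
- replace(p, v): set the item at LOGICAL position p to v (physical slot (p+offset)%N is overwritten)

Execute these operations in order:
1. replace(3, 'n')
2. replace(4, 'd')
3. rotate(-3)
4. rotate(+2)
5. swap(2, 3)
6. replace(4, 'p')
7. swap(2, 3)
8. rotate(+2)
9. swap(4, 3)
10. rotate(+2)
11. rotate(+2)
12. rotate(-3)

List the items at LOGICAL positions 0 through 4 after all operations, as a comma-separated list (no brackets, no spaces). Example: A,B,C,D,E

Answer: C,p,A,d,B

Derivation:
After op 1 (replace(3, 'n')): offset=0, physical=[A,B,C,n,E], logical=[A,B,C,n,E]
After op 2 (replace(4, 'd')): offset=0, physical=[A,B,C,n,d], logical=[A,B,C,n,d]
After op 3 (rotate(-3)): offset=2, physical=[A,B,C,n,d], logical=[C,n,d,A,B]
After op 4 (rotate(+2)): offset=4, physical=[A,B,C,n,d], logical=[d,A,B,C,n]
After op 5 (swap(2, 3)): offset=4, physical=[A,C,B,n,d], logical=[d,A,C,B,n]
After op 6 (replace(4, 'p')): offset=4, physical=[A,C,B,p,d], logical=[d,A,C,B,p]
After op 7 (swap(2, 3)): offset=4, physical=[A,B,C,p,d], logical=[d,A,B,C,p]
After op 8 (rotate(+2)): offset=1, physical=[A,B,C,p,d], logical=[B,C,p,d,A]
After op 9 (swap(4, 3)): offset=1, physical=[d,B,C,p,A], logical=[B,C,p,A,d]
After op 10 (rotate(+2)): offset=3, physical=[d,B,C,p,A], logical=[p,A,d,B,C]
After op 11 (rotate(+2)): offset=0, physical=[d,B,C,p,A], logical=[d,B,C,p,A]
After op 12 (rotate(-3)): offset=2, physical=[d,B,C,p,A], logical=[C,p,A,d,B]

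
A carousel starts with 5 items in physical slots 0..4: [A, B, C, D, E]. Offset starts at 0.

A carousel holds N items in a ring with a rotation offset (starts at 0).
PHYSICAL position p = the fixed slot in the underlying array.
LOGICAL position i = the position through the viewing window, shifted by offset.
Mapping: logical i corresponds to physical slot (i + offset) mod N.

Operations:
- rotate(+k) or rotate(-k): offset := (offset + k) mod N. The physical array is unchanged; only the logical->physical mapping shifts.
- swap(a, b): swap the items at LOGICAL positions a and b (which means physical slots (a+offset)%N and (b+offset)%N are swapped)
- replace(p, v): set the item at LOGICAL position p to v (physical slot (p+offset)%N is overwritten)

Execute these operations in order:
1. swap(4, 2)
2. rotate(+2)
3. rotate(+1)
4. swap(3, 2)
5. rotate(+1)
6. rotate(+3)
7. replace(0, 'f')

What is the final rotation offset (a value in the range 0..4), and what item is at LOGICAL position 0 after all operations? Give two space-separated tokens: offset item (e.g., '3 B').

Answer: 2 f

Derivation:
After op 1 (swap(4, 2)): offset=0, physical=[A,B,E,D,C], logical=[A,B,E,D,C]
After op 2 (rotate(+2)): offset=2, physical=[A,B,E,D,C], logical=[E,D,C,A,B]
After op 3 (rotate(+1)): offset=3, physical=[A,B,E,D,C], logical=[D,C,A,B,E]
After op 4 (swap(3, 2)): offset=3, physical=[B,A,E,D,C], logical=[D,C,B,A,E]
After op 5 (rotate(+1)): offset=4, physical=[B,A,E,D,C], logical=[C,B,A,E,D]
After op 6 (rotate(+3)): offset=2, physical=[B,A,E,D,C], logical=[E,D,C,B,A]
After op 7 (replace(0, 'f')): offset=2, physical=[B,A,f,D,C], logical=[f,D,C,B,A]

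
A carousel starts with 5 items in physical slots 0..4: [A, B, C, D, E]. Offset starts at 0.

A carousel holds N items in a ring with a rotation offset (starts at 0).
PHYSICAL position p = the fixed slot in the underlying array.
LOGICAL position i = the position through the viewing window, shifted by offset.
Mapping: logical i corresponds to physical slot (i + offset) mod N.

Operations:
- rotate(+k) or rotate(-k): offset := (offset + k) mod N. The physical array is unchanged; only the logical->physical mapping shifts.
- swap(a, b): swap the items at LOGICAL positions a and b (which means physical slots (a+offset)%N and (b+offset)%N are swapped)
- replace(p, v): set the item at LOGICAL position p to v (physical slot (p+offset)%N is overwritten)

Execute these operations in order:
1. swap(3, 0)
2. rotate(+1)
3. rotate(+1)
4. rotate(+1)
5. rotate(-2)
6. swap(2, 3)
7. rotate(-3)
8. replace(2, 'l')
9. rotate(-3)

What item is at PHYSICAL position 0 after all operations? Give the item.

Answer: l

Derivation:
After op 1 (swap(3, 0)): offset=0, physical=[D,B,C,A,E], logical=[D,B,C,A,E]
After op 2 (rotate(+1)): offset=1, physical=[D,B,C,A,E], logical=[B,C,A,E,D]
After op 3 (rotate(+1)): offset=2, physical=[D,B,C,A,E], logical=[C,A,E,D,B]
After op 4 (rotate(+1)): offset=3, physical=[D,B,C,A,E], logical=[A,E,D,B,C]
After op 5 (rotate(-2)): offset=1, physical=[D,B,C,A,E], logical=[B,C,A,E,D]
After op 6 (swap(2, 3)): offset=1, physical=[D,B,C,E,A], logical=[B,C,E,A,D]
After op 7 (rotate(-3)): offset=3, physical=[D,B,C,E,A], logical=[E,A,D,B,C]
After op 8 (replace(2, 'l')): offset=3, physical=[l,B,C,E,A], logical=[E,A,l,B,C]
After op 9 (rotate(-3)): offset=0, physical=[l,B,C,E,A], logical=[l,B,C,E,A]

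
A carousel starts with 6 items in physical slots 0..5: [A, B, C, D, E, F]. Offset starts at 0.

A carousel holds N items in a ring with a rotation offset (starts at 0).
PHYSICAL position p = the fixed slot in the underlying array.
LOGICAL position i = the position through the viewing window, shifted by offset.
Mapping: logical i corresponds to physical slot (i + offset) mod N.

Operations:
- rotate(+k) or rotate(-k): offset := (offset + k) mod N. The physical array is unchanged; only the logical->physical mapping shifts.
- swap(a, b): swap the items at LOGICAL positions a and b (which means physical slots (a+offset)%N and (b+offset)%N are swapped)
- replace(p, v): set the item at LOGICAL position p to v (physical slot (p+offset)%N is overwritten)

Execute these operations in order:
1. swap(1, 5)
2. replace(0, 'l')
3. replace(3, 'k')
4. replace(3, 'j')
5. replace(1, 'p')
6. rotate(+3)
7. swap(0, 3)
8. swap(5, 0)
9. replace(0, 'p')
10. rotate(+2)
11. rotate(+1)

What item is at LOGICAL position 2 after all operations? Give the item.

After op 1 (swap(1, 5)): offset=0, physical=[A,F,C,D,E,B], logical=[A,F,C,D,E,B]
After op 2 (replace(0, 'l')): offset=0, physical=[l,F,C,D,E,B], logical=[l,F,C,D,E,B]
After op 3 (replace(3, 'k')): offset=0, physical=[l,F,C,k,E,B], logical=[l,F,C,k,E,B]
After op 4 (replace(3, 'j')): offset=0, physical=[l,F,C,j,E,B], logical=[l,F,C,j,E,B]
After op 5 (replace(1, 'p')): offset=0, physical=[l,p,C,j,E,B], logical=[l,p,C,j,E,B]
After op 6 (rotate(+3)): offset=3, physical=[l,p,C,j,E,B], logical=[j,E,B,l,p,C]
After op 7 (swap(0, 3)): offset=3, physical=[j,p,C,l,E,B], logical=[l,E,B,j,p,C]
After op 8 (swap(5, 0)): offset=3, physical=[j,p,l,C,E,B], logical=[C,E,B,j,p,l]
After op 9 (replace(0, 'p')): offset=3, physical=[j,p,l,p,E,B], logical=[p,E,B,j,p,l]
After op 10 (rotate(+2)): offset=5, physical=[j,p,l,p,E,B], logical=[B,j,p,l,p,E]
After op 11 (rotate(+1)): offset=0, physical=[j,p,l,p,E,B], logical=[j,p,l,p,E,B]

Answer: l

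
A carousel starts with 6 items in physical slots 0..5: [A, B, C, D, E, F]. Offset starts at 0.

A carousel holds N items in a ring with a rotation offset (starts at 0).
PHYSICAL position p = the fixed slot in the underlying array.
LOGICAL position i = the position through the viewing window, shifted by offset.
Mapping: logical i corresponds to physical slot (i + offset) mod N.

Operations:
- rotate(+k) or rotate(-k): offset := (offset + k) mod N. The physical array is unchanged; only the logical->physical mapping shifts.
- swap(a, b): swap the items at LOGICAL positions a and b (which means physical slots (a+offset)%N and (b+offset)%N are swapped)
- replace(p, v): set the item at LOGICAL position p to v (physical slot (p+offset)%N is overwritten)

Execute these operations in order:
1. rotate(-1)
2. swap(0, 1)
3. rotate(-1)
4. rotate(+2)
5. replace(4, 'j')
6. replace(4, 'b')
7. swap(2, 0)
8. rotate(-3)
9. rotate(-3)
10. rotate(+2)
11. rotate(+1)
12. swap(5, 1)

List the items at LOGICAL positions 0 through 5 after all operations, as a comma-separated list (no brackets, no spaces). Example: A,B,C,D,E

After op 1 (rotate(-1)): offset=5, physical=[A,B,C,D,E,F], logical=[F,A,B,C,D,E]
After op 2 (swap(0, 1)): offset=5, physical=[F,B,C,D,E,A], logical=[A,F,B,C,D,E]
After op 3 (rotate(-1)): offset=4, physical=[F,B,C,D,E,A], logical=[E,A,F,B,C,D]
After op 4 (rotate(+2)): offset=0, physical=[F,B,C,D,E,A], logical=[F,B,C,D,E,A]
After op 5 (replace(4, 'j')): offset=0, physical=[F,B,C,D,j,A], logical=[F,B,C,D,j,A]
After op 6 (replace(4, 'b')): offset=0, physical=[F,B,C,D,b,A], logical=[F,B,C,D,b,A]
After op 7 (swap(2, 0)): offset=0, physical=[C,B,F,D,b,A], logical=[C,B,F,D,b,A]
After op 8 (rotate(-3)): offset=3, physical=[C,B,F,D,b,A], logical=[D,b,A,C,B,F]
After op 9 (rotate(-3)): offset=0, physical=[C,B,F,D,b,A], logical=[C,B,F,D,b,A]
After op 10 (rotate(+2)): offset=2, physical=[C,B,F,D,b,A], logical=[F,D,b,A,C,B]
After op 11 (rotate(+1)): offset=3, physical=[C,B,F,D,b,A], logical=[D,b,A,C,B,F]
After op 12 (swap(5, 1)): offset=3, physical=[C,B,b,D,F,A], logical=[D,F,A,C,B,b]

Answer: D,F,A,C,B,b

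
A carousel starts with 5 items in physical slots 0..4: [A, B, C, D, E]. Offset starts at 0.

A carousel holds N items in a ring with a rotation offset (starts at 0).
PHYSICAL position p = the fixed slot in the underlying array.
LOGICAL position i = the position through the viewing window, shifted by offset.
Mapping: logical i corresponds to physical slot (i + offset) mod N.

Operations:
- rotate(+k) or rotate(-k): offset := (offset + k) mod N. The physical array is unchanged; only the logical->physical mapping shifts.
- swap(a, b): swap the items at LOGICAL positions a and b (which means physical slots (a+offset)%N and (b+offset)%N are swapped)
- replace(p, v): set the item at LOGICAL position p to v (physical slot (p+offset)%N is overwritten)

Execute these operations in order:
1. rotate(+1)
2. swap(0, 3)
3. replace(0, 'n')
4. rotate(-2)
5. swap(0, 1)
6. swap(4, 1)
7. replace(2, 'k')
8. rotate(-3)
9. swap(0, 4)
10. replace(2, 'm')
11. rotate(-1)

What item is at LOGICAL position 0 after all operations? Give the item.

After op 1 (rotate(+1)): offset=1, physical=[A,B,C,D,E], logical=[B,C,D,E,A]
After op 2 (swap(0, 3)): offset=1, physical=[A,E,C,D,B], logical=[E,C,D,B,A]
After op 3 (replace(0, 'n')): offset=1, physical=[A,n,C,D,B], logical=[n,C,D,B,A]
After op 4 (rotate(-2)): offset=4, physical=[A,n,C,D,B], logical=[B,A,n,C,D]
After op 5 (swap(0, 1)): offset=4, physical=[B,n,C,D,A], logical=[A,B,n,C,D]
After op 6 (swap(4, 1)): offset=4, physical=[D,n,C,B,A], logical=[A,D,n,C,B]
After op 7 (replace(2, 'k')): offset=4, physical=[D,k,C,B,A], logical=[A,D,k,C,B]
After op 8 (rotate(-3)): offset=1, physical=[D,k,C,B,A], logical=[k,C,B,A,D]
After op 9 (swap(0, 4)): offset=1, physical=[k,D,C,B,A], logical=[D,C,B,A,k]
After op 10 (replace(2, 'm')): offset=1, physical=[k,D,C,m,A], logical=[D,C,m,A,k]
After op 11 (rotate(-1)): offset=0, physical=[k,D,C,m,A], logical=[k,D,C,m,A]

Answer: k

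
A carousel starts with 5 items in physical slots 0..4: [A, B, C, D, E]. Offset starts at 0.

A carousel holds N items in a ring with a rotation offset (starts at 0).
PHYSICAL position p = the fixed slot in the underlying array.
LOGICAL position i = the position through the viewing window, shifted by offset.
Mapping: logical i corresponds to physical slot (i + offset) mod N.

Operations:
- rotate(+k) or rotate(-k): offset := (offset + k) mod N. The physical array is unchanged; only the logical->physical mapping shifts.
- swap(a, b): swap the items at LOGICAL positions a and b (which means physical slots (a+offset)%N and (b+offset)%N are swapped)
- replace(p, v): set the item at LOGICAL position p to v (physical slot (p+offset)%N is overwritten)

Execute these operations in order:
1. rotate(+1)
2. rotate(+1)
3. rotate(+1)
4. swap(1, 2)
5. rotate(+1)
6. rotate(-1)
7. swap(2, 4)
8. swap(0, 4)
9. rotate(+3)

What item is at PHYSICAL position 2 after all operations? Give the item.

After op 1 (rotate(+1)): offset=1, physical=[A,B,C,D,E], logical=[B,C,D,E,A]
After op 2 (rotate(+1)): offset=2, physical=[A,B,C,D,E], logical=[C,D,E,A,B]
After op 3 (rotate(+1)): offset=3, physical=[A,B,C,D,E], logical=[D,E,A,B,C]
After op 4 (swap(1, 2)): offset=3, physical=[E,B,C,D,A], logical=[D,A,E,B,C]
After op 5 (rotate(+1)): offset=4, physical=[E,B,C,D,A], logical=[A,E,B,C,D]
After op 6 (rotate(-1)): offset=3, physical=[E,B,C,D,A], logical=[D,A,E,B,C]
After op 7 (swap(2, 4)): offset=3, physical=[C,B,E,D,A], logical=[D,A,C,B,E]
After op 8 (swap(0, 4)): offset=3, physical=[C,B,D,E,A], logical=[E,A,C,B,D]
After op 9 (rotate(+3)): offset=1, physical=[C,B,D,E,A], logical=[B,D,E,A,C]

Answer: D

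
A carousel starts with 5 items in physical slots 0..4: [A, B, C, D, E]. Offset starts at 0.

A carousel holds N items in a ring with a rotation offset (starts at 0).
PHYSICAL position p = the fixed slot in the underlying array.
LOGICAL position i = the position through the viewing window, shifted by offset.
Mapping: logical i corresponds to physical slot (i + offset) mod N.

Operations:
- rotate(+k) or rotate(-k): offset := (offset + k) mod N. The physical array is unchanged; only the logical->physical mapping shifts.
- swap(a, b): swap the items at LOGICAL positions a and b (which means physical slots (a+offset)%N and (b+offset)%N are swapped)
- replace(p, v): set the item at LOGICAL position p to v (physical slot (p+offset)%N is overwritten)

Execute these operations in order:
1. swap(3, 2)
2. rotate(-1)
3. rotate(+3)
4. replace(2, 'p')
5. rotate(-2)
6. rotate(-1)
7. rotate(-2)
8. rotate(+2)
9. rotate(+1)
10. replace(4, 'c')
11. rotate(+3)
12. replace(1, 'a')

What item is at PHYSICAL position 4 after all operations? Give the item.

After op 1 (swap(3, 2)): offset=0, physical=[A,B,D,C,E], logical=[A,B,D,C,E]
After op 2 (rotate(-1)): offset=4, physical=[A,B,D,C,E], logical=[E,A,B,D,C]
After op 3 (rotate(+3)): offset=2, physical=[A,B,D,C,E], logical=[D,C,E,A,B]
After op 4 (replace(2, 'p')): offset=2, physical=[A,B,D,C,p], logical=[D,C,p,A,B]
After op 5 (rotate(-2)): offset=0, physical=[A,B,D,C,p], logical=[A,B,D,C,p]
After op 6 (rotate(-1)): offset=4, physical=[A,B,D,C,p], logical=[p,A,B,D,C]
After op 7 (rotate(-2)): offset=2, physical=[A,B,D,C,p], logical=[D,C,p,A,B]
After op 8 (rotate(+2)): offset=4, physical=[A,B,D,C,p], logical=[p,A,B,D,C]
After op 9 (rotate(+1)): offset=0, physical=[A,B,D,C,p], logical=[A,B,D,C,p]
After op 10 (replace(4, 'c')): offset=0, physical=[A,B,D,C,c], logical=[A,B,D,C,c]
After op 11 (rotate(+3)): offset=3, physical=[A,B,D,C,c], logical=[C,c,A,B,D]
After op 12 (replace(1, 'a')): offset=3, physical=[A,B,D,C,a], logical=[C,a,A,B,D]

Answer: a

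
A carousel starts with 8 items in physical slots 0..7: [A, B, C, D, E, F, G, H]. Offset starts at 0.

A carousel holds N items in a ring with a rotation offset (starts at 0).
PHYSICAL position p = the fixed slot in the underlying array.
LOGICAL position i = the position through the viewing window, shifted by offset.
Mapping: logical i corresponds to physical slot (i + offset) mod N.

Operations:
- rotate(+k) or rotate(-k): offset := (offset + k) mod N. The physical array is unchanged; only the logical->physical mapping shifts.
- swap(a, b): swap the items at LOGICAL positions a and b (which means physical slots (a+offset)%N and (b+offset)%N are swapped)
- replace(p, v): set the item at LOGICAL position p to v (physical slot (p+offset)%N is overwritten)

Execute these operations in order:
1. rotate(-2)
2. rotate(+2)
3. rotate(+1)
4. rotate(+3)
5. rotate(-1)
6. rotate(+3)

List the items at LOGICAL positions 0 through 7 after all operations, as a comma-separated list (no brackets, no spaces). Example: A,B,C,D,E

Answer: G,H,A,B,C,D,E,F

Derivation:
After op 1 (rotate(-2)): offset=6, physical=[A,B,C,D,E,F,G,H], logical=[G,H,A,B,C,D,E,F]
After op 2 (rotate(+2)): offset=0, physical=[A,B,C,D,E,F,G,H], logical=[A,B,C,D,E,F,G,H]
After op 3 (rotate(+1)): offset=1, physical=[A,B,C,D,E,F,G,H], logical=[B,C,D,E,F,G,H,A]
After op 4 (rotate(+3)): offset=4, physical=[A,B,C,D,E,F,G,H], logical=[E,F,G,H,A,B,C,D]
After op 5 (rotate(-1)): offset=3, physical=[A,B,C,D,E,F,G,H], logical=[D,E,F,G,H,A,B,C]
After op 6 (rotate(+3)): offset=6, physical=[A,B,C,D,E,F,G,H], logical=[G,H,A,B,C,D,E,F]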